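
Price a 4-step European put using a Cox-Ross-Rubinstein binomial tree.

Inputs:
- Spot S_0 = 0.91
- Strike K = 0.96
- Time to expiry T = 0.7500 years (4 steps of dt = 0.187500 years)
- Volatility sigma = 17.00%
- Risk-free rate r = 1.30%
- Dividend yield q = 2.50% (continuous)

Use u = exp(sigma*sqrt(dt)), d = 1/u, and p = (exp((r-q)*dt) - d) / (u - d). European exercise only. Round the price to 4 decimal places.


Answer: Price = V(0,0) = 0.0901

Derivation:
dt = T/N = 0.187500
u = exp(sigma*sqrt(dt)) = 1.076389; d = 1/u = 0.929032
p = (exp((r-q)*dt) - d) / (u - d) = 0.466353
Discount per step: exp(-r*dt) = 0.997565
Stock lattice S(k, i) with i counting down-moves:
  k=0: S(0,0) = 0.9100
  k=1: S(1,0) = 0.9795; S(1,1) = 0.8454
  k=2: S(2,0) = 1.0543; S(2,1) = 0.9100; S(2,2) = 0.7854
  k=3: S(3,0) = 1.1349; S(3,1) = 0.9795; S(3,2) = 0.8454; S(3,3) = 0.7297
  k=4: S(4,0) = 1.2216; S(4,1) = 1.0543; S(4,2) = 0.9100; S(4,3) = 0.7854; S(4,4) = 0.6779
Terminal payoffs V(N, i) = max(K - S_T, 0):
  V(4,0) = 0.000000; V(4,1) = 0.000000; V(4,2) = 0.050000; V(4,3) = 0.174579; V(4,4) = 0.282103
Backward induction: V(k, i) = exp(-r*dt) * [p * V(k+1, i) + (1-p) * V(k+1, i+1)].
  V(3,0) = exp(-r*dt) * [p*0.000000 + (1-p)*0.000000] = 0.000000
  V(3,1) = exp(-r*dt) * [p*0.000000 + (1-p)*0.050000] = 0.026617
  V(3,2) = exp(-r*dt) * [p*0.050000 + (1-p)*0.174579] = 0.116197
  V(3,3) = exp(-r*dt) * [p*0.174579 + (1-p)*0.282103] = 0.231394
  V(2,0) = exp(-r*dt) * [p*0.000000 + (1-p)*0.026617] = 0.014170
  V(2,1) = exp(-r*dt) * [p*0.026617 + (1-p)*0.116197] = 0.074240
  V(2,2) = exp(-r*dt) * [p*0.116197 + (1-p)*0.231394] = 0.177239
  V(1,0) = exp(-r*dt) * [p*0.014170 + (1-p)*0.074240] = 0.046114
  V(1,1) = exp(-r*dt) * [p*0.074240 + (1-p)*0.177239] = 0.128891
  V(0,0) = exp(-r*dt) * [p*0.046114 + (1-p)*0.128891] = 0.090067


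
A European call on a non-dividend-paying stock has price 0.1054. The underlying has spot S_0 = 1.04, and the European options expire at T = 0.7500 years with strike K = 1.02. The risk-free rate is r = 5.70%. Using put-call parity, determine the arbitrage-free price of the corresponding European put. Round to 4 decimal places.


Answer: Put price = 0.0427

Derivation:
Put-call parity: C - P = S_0 * exp(-qT) - K * exp(-rT).
S_0 * exp(-qT) = 1.0400 * 1.00000000 = 1.04000000
K * exp(-rT) = 1.0200 * 0.95815090 = 0.97731392
P = C - S*exp(-qT) + K*exp(-rT)
P = 0.1054 - 1.04000000 + 0.97731392 = 0.0427


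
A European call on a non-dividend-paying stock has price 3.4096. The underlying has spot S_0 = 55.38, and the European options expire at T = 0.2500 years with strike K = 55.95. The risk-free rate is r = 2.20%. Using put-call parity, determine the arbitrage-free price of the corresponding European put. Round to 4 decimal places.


Answer: Put price = 3.6727

Derivation:
Put-call parity: C - P = S_0 * exp(-qT) - K * exp(-rT).
S_0 * exp(-qT) = 55.3800 * 1.00000000 = 55.38000000
K * exp(-rT) = 55.9500 * 0.99451510 = 55.64311969
P = C - S*exp(-qT) + K*exp(-rT)
P = 3.4096 - 55.38000000 + 55.64311969 = 3.6727


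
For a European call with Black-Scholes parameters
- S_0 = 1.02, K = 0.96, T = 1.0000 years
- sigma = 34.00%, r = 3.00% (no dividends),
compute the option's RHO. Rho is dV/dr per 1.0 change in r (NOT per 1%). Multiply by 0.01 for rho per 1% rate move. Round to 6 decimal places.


d1 = 0.4365430053; d2 = 0.0965430053
phi(d1) = 0.3626839696; exp(-qT) = 1.0000000000; exp(-rT) = 0.9704455335
N(d2) = 0.5384553400
Rho = K*T*exp(-rT)*N(d2) = 0.9600 * 1.0000 * 0.9704455335 * 0.5384553400 = 0.501640

Answer: Rho = 0.501640


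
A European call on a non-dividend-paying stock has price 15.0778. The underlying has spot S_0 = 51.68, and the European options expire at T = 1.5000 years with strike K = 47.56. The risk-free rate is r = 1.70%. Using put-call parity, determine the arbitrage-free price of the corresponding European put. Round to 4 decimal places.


Put-call parity: C - P = S_0 * exp(-qT) - K * exp(-rT).
S_0 * exp(-qT) = 51.6800 * 1.00000000 = 51.68000000
K * exp(-rT) = 47.5600 * 0.97482238 = 46.36255234
P = C - S*exp(-qT) + K*exp(-rT)
P = 15.0778 - 51.68000000 + 46.36255234 = 9.7604

Answer: Put price = 9.7604


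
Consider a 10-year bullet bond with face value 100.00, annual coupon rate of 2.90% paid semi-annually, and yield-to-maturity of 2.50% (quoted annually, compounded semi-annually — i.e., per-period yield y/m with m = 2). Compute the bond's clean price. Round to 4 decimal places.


Answer: Price = 103.5199

Derivation:
Coupon per period c = face * coupon_rate / m = 1.450000
Periods per year m = 2; per-period yield y/m = 0.012500
Number of cashflows N = 20
Cashflows (t years, CF_t, discount factor 1/(1+y/m)^(m*t), PV):
  t = 0.5000: CF_t = 1.450000, DF = 0.987654, PV = 1.432099
  t = 1.0000: CF_t = 1.450000, DF = 0.975461, PV = 1.414419
  t = 1.5000: CF_t = 1.450000, DF = 0.963418, PV = 1.396957
  t = 2.0000: CF_t = 1.450000, DF = 0.951524, PV = 1.379710
  t = 2.5000: CF_t = 1.450000, DF = 0.939777, PV = 1.362677
  t = 3.0000: CF_t = 1.450000, DF = 0.928175, PV = 1.345854
  t = 3.5000: CF_t = 1.450000, DF = 0.916716, PV = 1.329238
  t = 4.0000: CF_t = 1.450000, DF = 0.905398, PV = 1.312828
  t = 4.5000: CF_t = 1.450000, DF = 0.894221, PV = 1.296620
  t = 5.0000: CF_t = 1.450000, DF = 0.883181, PV = 1.280612
  t = 5.5000: CF_t = 1.450000, DF = 0.872277, PV = 1.264802
  t = 6.0000: CF_t = 1.450000, DF = 0.861509, PV = 1.249187
  t = 6.5000: CF_t = 1.450000, DF = 0.850873, PV = 1.233765
  t = 7.0000: CF_t = 1.450000, DF = 0.840368, PV = 1.218534
  t = 7.5000: CF_t = 1.450000, DF = 0.829993, PV = 1.203490
  t = 8.0000: CF_t = 1.450000, DF = 0.819746, PV = 1.188632
  t = 8.5000: CF_t = 1.450000, DF = 0.809626, PV = 1.173958
  t = 9.0000: CF_t = 1.450000, DF = 0.799631, PV = 1.159464
  t = 9.5000: CF_t = 1.450000, DF = 0.789759, PV = 1.145150
  t = 10.0000: CF_t = 101.450000, DF = 0.780009, PV = 79.131867
Price P = sum_t PV_t = 103.519863


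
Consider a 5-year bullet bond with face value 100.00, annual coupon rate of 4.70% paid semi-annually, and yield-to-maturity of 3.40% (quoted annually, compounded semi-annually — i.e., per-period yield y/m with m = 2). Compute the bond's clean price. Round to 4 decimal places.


Coupon per period c = face * coupon_rate / m = 2.350000
Periods per year m = 2; per-period yield y/m = 0.017000
Number of cashflows N = 10
Cashflows (t years, CF_t, discount factor 1/(1+y/m)^(m*t), PV):
  t = 0.5000: CF_t = 2.350000, DF = 0.983284, PV = 2.310718
  t = 1.0000: CF_t = 2.350000, DF = 0.966848, PV = 2.272092
  t = 1.5000: CF_t = 2.350000, DF = 0.950686, PV = 2.234112
  t = 2.0000: CF_t = 2.350000, DF = 0.934795, PV = 2.196767
  t = 2.5000: CF_t = 2.350000, DF = 0.919169, PV = 2.160046
  t = 3.0000: CF_t = 2.350000, DF = 0.903804, PV = 2.123940
  t = 3.5000: CF_t = 2.350000, DF = 0.888696, PV = 2.088436
  t = 4.0000: CF_t = 2.350000, DF = 0.873841, PV = 2.053526
  t = 4.5000: CF_t = 2.350000, DF = 0.859234, PV = 2.019200
  t = 5.0000: CF_t = 102.350000, DF = 0.844871, PV = 86.472560
Price P = sum_t PV_t = 105.931398

Answer: Price = 105.9314


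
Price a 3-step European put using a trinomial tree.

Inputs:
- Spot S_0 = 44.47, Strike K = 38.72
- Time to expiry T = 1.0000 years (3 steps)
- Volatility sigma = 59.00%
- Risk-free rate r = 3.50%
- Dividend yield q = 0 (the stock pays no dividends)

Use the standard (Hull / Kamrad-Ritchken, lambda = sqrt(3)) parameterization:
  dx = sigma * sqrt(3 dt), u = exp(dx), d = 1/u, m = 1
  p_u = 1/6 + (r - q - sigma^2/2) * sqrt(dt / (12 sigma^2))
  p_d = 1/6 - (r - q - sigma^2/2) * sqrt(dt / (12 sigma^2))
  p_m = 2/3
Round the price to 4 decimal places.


Answer: Price = V(0,0) = 6.2656

Derivation:
dt = T/N = 0.333333; dx = sigma*sqrt(3*dt) = 0.590000
u = exp(dx) = 1.803988; d = 1/u = 0.554327
p_u = 0.127387, p_m = 0.666667, p_d = 0.205946
Discount per step: exp(-r*dt) = 0.988401
Stock lattice S(k, j) with j the centered position index:
  k=0: S(0,+0) = 44.4700
  k=1: S(1,-1) = 24.6509; S(1,+0) = 44.4700; S(1,+1) = 80.2234
  k=2: S(2,-2) = 13.6647; S(2,-1) = 24.6509; S(2,+0) = 44.4700; S(2,+1) = 80.2234; S(2,+2) = 144.7220
  k=3: S(3,-3) = 7.5747; S(3,-2) = 13.6647; S(3,-1) = 24.6509; S(3,+0) = 44.4700; S(3,+1) = 80.2234; S(3,+2) = 144.7220; S(3,+3) = 261.0768
Terminal payoffs V(N, j) = max(K - S_T, 0):
  V(3,-3) = 31.145292; V(3,-2) = 25.055314; V(3,-1) = 14.069066; V(3,+0) = 0.000000; V(3,+1) = 0.000000; V(3,+2) = 0.000000; V(3,+3) = 0.000000
Backward induction: V(k, j) = exp(-r*dt) * [p_u * V(k+1, j+1) + p_m * V(k+1, j) + p_d * V(k+1, j-1)]
  V(2,-2) = exp(-r*dt) * [p_u*14.069066 + p_m*25.055314 + p_d*31.145292] = 24.621089
  V(2,-1) = exp(-r*dt) * [p_u*0.000000 + p_m*14.069066 + p_d*25.055314] = 14.370786
  V(2,+0) = exp(-r*dt) * [p_u*0.000000 + p_m*0.000000 + p_d*14.069066] = 2.863865
  V(2,+1) = exp(-r*dt) * [p_u*0.000000 + p_m*0.000000 + p_d*0.000000] = 0.000000
  V(2,+2) = exp(-r*dt) * [p_u*0.000000 + p_m*0.000000 + p_d*0.000000] = 0.000000
  V(1,-1) = exp(-r*dt) * [p_u*2.863865 + p_m*14.370786 + p_d*24.621089] = 14.841798
  V(1,+0) = exp(-r*dt) * [p_u*0.000000 + p_m*2.863865 + p_d*14.370786] = 4.812381
  V(1,+1) = exp(-r*dt) * [p_u*0.000000 + p_m*0.000000 + p_d*2.863865] = 0.582961
  V(0,+0) = exp(-r*dt) * [p_u*0.582961 + p_m*4.812381 + p_d*14.841798] = 6.265603


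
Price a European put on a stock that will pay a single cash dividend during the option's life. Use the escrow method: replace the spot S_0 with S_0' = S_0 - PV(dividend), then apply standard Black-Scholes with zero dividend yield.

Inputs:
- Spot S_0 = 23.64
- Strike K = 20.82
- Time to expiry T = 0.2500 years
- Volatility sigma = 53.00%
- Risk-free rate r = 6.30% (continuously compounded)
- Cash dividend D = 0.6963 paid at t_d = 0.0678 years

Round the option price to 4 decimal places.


PV(D) = D * exp(-r * t_d) = 0.6963 * 0.99573771 = 0.69333217
S_0' = S_0 - PV(D) = 23.6400 - 0.69333217 = 22.94666783
d1 = (ln(S_0'/K) + (r + sigma^2/2)*T) / (sigma*sqrt(T)) = 0.55894781
d2 = d1 - sigma*sqrt(T) = 0.29394781
exp(-rT) = 0.98437338
N(-d1) = 0.28809867; N(-d2) = 0.38439889
P = K * exp(-rT) * N(-d2) - S_0' * N(-d1) = 20.8200 * 0.98437338 * 0.38439889 - 22.94666783 * 0.28809867 = 1.2672

Answer: Price = 1.2672


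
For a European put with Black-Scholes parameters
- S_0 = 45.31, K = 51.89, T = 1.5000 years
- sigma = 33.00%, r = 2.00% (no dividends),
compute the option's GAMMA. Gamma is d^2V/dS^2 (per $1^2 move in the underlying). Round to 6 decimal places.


Answer: Gamma = 0.021747

Derivation:
d1 = -0.0591918818; d2 = -0.4633576893
phi(d1) = 0.3982440094; exp(-qT) = 1.0000000000; exp(-rT) = 0.9704455335
Gamma = exp(-qT) * phi(d1) / (S * sigma * sqrt(T)) = 1.0000000000 * 0.3982440094 / (45.3100 * 0.3300 * 1.2247448714) = 0.021747


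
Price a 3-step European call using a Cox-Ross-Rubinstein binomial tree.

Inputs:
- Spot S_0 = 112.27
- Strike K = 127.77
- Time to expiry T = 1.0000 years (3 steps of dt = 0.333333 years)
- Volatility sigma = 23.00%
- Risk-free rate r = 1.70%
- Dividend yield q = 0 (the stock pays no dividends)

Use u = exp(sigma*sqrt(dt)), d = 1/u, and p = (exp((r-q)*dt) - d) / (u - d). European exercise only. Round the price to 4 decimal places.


Answer: Price = V(0,0) = 4.6715

Derivation:
dt = T/N = 0.333333
u = exp(sigma*sqrt(dt)) = 1.142011; d = 1/u = 0.875648
p = (exp((r-q)*dt) - d) / (u - d) = 0.488186
Discount per step: exp(-r*dt) = 0.994349
Stock lattice S(k, i) with i counting down-moves:
  k=0: S(0,0) = 112.2700
  k=1: S(1,0) = 128.2136; S(1,1) = 98.3091
  k=2: S(2,0) = 146.4213; S(2,1) = 112.2700; S(2,2) = 86.0842
  k=3: S(3,0) = 167.2147; S(3,1) = 128.2136; S(3,2) = 98.3091; S(3,3) = 75.3795
Terminal payoffs V(N, i) = max(S_T - K, 0):
  V(3,0) = 39.444659; V(3,1) = 0.443552; V(3,2) = 0.000000; V(3,3) = 0.000000
Backward induction: V(k, i) = exp(-r*dt) * [p * V(k+1, i) + (1-p) * V(k+1, i+1)].
  V(2,0) = exp(-r*dt) * [p*39.444659 + (1-p)*0.443552] = 19.373242
  V(2,1) = exp(-r*dt) * [p*0.443552 + (1-p)*0.000000] = 0.215312
  V(2,2) = exp(-r*dt) * [p*0.000000 + (1-p)*0.000000] = 0.000000
  V(1,0) = exp(-r*dt) * [p*19.373242 + (1-p)*0.215312] = 9.513875
  V(1,1) = exp(-r*dt) * [p*0.215312 + (1-p)*0.000000] = 0.104518
  V(0,0) = exp(-r*dt) * [p*9.513875 + (1-p)*0.104518] = 4.671485


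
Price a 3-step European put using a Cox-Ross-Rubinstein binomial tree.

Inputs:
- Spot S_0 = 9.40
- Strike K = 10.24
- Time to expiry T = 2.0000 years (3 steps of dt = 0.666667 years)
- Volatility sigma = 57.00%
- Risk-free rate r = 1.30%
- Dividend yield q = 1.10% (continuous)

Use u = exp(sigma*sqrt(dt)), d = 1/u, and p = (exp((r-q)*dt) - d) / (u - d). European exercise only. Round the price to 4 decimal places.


dt = T/N = 0.666667
u = exp(sigma*sqrt(dt)) = 1.592656; d = 1/u = 0.627882
p = (exp((r-q)*dt) - d) / (u - d) = 0.387088
Discount per step: exp(-r*dt) = 0.991371
Stock lattice S(k, i) with i counting down-moves:
  k=0: S(0,0) = 9.4000
  k=1: S(1,0) = 14.9710; S(1,1) = 5.9021
  k=2: S(2,0) = 23.8436; S(2,1) = 9.4000; S(2,2) = 3.7058
  k=3: S(3,0) = 37.9747; S(3,1) = 14.9710; S(3,2) = 5.9021; S(3,3) = 2.3268
Terminal payoffs V(N, i) = max(K - S_T, 0):
  V(3,0) = 0.000000; V(3,1) = 0.000000; V(3,2) = 4.337909; V(3,3) = 7.913185
Backward induction: V(k, i) = exp(-r*dt) * [p * V(k+1, i) + (1-p) * V(k+1, i+1)].
  V(2,0) = exp(-r*dt) * [p*0.000000 + (1-p)*0.000000] = 0.000000
  V(2,1) = exp(-r*dt) * [p*0.000000 + (1-p)*4.337909] = 2.635815
  V(2,2) = exp(-r*dt) * [p*4.337909 + (1-p)*7.913185] = 6.472897
  V(1,0) = exp(-r*dt) * [p*0.000000 + (1-p)*2.635815] = 1.601582
  V(1,1) = exp(-r*dt) * [p*2.635815 + (1-p)*6.472897] = 4.944570
  V(0,0) = exp(-r*dt) * [p*1.601582 + (1-p)*4.944570] = 3.619039

Answer: Price = V(0,0) = 3.6190


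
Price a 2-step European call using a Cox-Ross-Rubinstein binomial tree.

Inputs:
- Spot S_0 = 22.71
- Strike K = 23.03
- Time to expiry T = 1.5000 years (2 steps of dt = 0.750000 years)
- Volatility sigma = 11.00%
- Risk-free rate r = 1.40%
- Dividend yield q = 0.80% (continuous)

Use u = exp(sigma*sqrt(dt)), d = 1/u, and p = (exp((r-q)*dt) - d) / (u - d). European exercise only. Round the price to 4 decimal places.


dt = T/N = 0.750000
u = exp(sigma*sqrt(dt)) = 1.099948; d = 1/u = 0.909134
p = (exp((r-q)*dt) - d) / (u - d) = 0.499839
Discount per step: exp(-r*dt) = 0.989555
Stock lattice S(k, i) with i counting down-moves:
  k=0: S(0,0) = 22.7100
  k=1: S(1,0) = 24.9798; S(1,1) = 20.6464
  k=2: S(2,0) = 27.4765; S(2,1) = 22.7100; S(2,2) = 18.7704
Terminal payoffs V(N, i) = max(S_T - K, 0):
  V(2,0) = 4.446496; V(2,1) = 0.000000; V(2,2) = 0.000000
Backward induction: V(k, i) = exp(-r*dt) * [p * V(k+1, i) + (1-p) * V(k+1, i+1)].
  V(1,0) = exp(-r*dt) * [p*4.446496 + (1-p)*0.000000] = 2.199316
  V(1,1) = exp(-r*dt) * [p*0.000000 + (1-p)*0.000000] = 0.000000
  V(0,0) = exp(-r*dt) * [p*2.199316 + (1-p)*0.000000] = 1.087821

Answer: Price = V(0,0) = 1.0878


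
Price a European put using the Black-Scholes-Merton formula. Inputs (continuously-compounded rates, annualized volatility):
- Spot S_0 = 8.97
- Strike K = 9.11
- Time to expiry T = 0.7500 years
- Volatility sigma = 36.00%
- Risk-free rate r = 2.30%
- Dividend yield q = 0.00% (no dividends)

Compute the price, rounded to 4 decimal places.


d1 = (ln(S/K) + (r - q + 0.5*sigma^2) * T) / (sigma * sqrt(T)) = 0.16153928
d2 = d1 - sigma * sqrt(T) = -0.15022986
exp(-rT) = 0.98289793; exp(-qT) = 1.00000000
P = K * exp(-rT) * N(-d2) - S_0 * exp(-qT) * N(-d1)
N(-d1) = 0.43583434; N(-d2) = 0.55970837
P = 9.1100 * 0.98289793 * 0.55970837 - 8.9700 * 1.00000000 * 0.43583434 = 1.1023

Answer: Price = 1.1023


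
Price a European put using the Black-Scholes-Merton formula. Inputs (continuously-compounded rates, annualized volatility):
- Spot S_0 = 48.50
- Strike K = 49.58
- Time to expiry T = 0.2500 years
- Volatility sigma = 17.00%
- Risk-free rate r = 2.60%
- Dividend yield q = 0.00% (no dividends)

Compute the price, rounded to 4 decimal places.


Answer: Price = 2.0639

Derivation:
d1 = (ln(S/K) + (r - q + 0.5*sigma^2) * T) / (sigma * sqrt(T)) = -0.14013210
d2 = d1 - sigma * sqrt(T) = -0.22513210
exp(-rT) = 0.99352108; exp(-qT) = 1.00000000
P = K * exp(-rT) * N(-d2) - S_0 * exp(-qT) * N(-d1)
N(-d1) = 0.55572219; N(-d2) = 0.58906175
P = 49.5800 * 0.99352108 * 0.58906175 - 48.5000 * 1.00000000 * 0.55572219 = 2.0639


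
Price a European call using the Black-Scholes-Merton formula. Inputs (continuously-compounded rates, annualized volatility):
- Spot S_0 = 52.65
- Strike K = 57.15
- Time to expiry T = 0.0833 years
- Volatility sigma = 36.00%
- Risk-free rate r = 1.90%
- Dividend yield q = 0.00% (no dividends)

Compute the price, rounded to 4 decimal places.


d1 = (ln(S/K) + (r - q + 0.5*sigma^2) * T) / (sigma * sqrt(T)) = -0.72214609
d2 = d1 - sigma * sqrt(T) = -0.82604835
exp(-rT) = 0.99841855; exp(-qT) = 1.00000000
C = S_0 * exp(-qT) * N(d1) - K * exp(-rT) * N(d2)
N(d1) = 0.23510233; N(d2) = 0.20438833
C = 52.6500 * 1.00000000 * 0.23510233 - 57.1500 * 0.99841855 * 0.20438833 = 0.7158

Answer: Price = 0.7158


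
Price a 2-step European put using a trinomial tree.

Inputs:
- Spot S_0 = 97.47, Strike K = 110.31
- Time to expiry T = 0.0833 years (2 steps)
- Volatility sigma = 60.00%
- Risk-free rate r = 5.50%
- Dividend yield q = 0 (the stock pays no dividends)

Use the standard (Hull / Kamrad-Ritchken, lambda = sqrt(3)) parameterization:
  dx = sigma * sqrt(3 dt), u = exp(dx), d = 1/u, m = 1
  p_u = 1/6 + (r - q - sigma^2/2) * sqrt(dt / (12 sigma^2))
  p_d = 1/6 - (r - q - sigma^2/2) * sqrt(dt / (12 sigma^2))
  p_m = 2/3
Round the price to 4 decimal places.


dt = T/N = 0.041650; dx = sigma*sqrt(3*dt) = 0.212090
u = exp(dx) = 1.236259; d = 1/u = 0.808892
p_u = 0.154393, p_m = 0.666667, p_d = 0.178940
Discount per step: exp(-r*dt) = 0.997712
Stock lattice S(k, j) with j the centered position index:
  k=0: S(0,+0) = 97.4700
  k=1: S(1,-1) = 78.8427; S(1,+0) = 97.4700; S(1,+1) = 120.4981
  k=2: S(2,-2) = 63.7753; S(2,-1) = 78.8427; S(2,+0) = 97.4700; S(2,+1) = 120.4981; S(2,+2) = 148.9669
Terminal payoffs V(N, j) = max(K - S_T, 0):
  V(2,-2) = 46.534734; V(2,-1) = 31.467276; V(2,+0) = 12.840000; V(2,+1) = 0.000000; V(2,+2) = 0.000000
Backward induction: V(k, j) = exp(-r*dt) * [p_u * V(k+1, j+1) + p_m * V(k+1, j) + p_d * V(k+1, j-1)]
  V(1,-1) = exp(-r*dt) * [p_u*12.840000 + p_m*31.467276 + p_d*46.534734] = 31.215942
  V(1,+0) = exp(-r*dt) * [p_u*0.000000 + p_m*12.840000 + p_d*31.467276] = 14.158296
  V(1,+1) = exp(-r*dt) * [p_u*0.000000 + p_m*0.000000 + p_d*12.840000] = 2.292337
  V(0,+0) = exp(-r*dt) * [p_u*2.292337 + p_m*14.158296 + p_d*31.215942] = 15.343389

Answer: Price = V(0,0) = 15.3434


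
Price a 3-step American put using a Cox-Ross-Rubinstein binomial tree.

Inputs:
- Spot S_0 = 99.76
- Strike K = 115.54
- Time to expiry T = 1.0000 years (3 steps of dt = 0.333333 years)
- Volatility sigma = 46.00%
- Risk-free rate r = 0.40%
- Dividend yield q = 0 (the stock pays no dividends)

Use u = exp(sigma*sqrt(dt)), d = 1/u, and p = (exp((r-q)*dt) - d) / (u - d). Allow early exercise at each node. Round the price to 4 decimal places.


Answer: Price = V(0,0) = 28.7990

Derivation:
dt = T/N = 0.333333
u = exp(sigma*sqrt(dt)) = 1.304189; d = 1/u = 0.766760
p = (exp((r-q)*dt) - d) / (u - d) = 0.436475
Discount per step: exp(-r*dt) = 0.998668
Stock lattice S(k, i) with i counting down-moves:
  k=0: S(0,0) = 99.7600
  k=1: S(1,0) = 130.1059; S(1,1) = 76.4920
  k=2: S(2,0) = 169.6826; S(2,1) = 99.7600; S(2,2) = 58.6510
  k=3: S(3,0) = 221.2981; S(3,1) = 130.1059; S(3,2) = 76.4920; S(3,3) = 44.9713
Terminal payoffs V(N, i) = max(K - S_T, 0):
  V(3,0) = 0.000000; V(3,1) = 0.000000; V(3,2) = 39.047999; V(3,3) = 70.568726
Backward induction: V(k, i) = exp(-r*dt) * [p * V(k+1, i) + (1-p) * V(k+1, i+1)]; then take max(V_cont, immediate exercise) for American.
  V(2,0) = exp(-r*dt) * [p*0.000000 + (1-p)*0.000000] = 0.000000; exercise = 0.000000; V(2,0) = max -> 0.000000
  V(2,1) = exp(-r*dt) * [p*0.000000 + (1-p)*39.047999] = 21.975210; exercise = 15.780000; V(2,1) = max -> 21.975210
  V(2,2) = exp(-r*dt) * [p*39.047999 + (1-p)*70.568726] = 56.735024; exercise = 56.888975; V(2,2) = max -> 56.888975
  V(1,0) = exp(-r*dt) * [p*0.000000 + (1-p)*21.975210] = 12.367083; exercise = 0.000000; V(1,0) = max -> 12.367083
  V(1,1) = exp(-r*dt) * [p*21.975210 + (1-p)*56.888975] = 41.594498; exercise = 39.047999; V(1,1) = max -> 41.594498
  V(0,0) = exp(-r*dt) * [p*12.367083 + (1-p)*41.594498] = 28.799042; exercise = 15.780000; V(0,0) = max -> 28.799042


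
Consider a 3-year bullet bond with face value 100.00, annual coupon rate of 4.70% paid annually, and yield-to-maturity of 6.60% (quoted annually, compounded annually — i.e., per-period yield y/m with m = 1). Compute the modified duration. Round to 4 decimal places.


Answer: Modified duration = 2.6863

Derivation:
Coupon per period c = face * coupon_rate / m = 4.700000
Periods per year m = 1; per-period yield y/m = 0.066000
Number of cashflows N = 3
Cashflows (t years, CF_t, discount factor 1/(1+y/m)^(m*t), PV):
  t = 1.0000: CF_t = 4.700000, DF = 0.938086, PV = 4.409006
  t = 2.0000: CF_t = 4.700000, DF = 0.880006, PV = 4.136028
  t = 3.0000: CF_t = 104.700000, DF = 0.825521, PV = 86.432101
Price P = sum_t PV_t = 94.977134
First compute Macaulay numerator sum_t t * PV_t:
  t * PV_t at t = 1.0000: 4.409006
  t * PV_t at t = 2.0000: 8.272056
  t * PV_t at t = 3.0000: 259.296302
Macaulay duration D = 271.977363 / 94.977134 = 2.863609
Modified duration = D / (1 + y/m) = 2.863609 / (1 + 0.066000) = 2.686312


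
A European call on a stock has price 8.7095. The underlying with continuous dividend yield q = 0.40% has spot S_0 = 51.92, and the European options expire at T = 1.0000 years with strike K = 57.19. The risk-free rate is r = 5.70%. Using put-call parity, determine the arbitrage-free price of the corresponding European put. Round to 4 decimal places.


Answer: Put price = 11.0181

Derivation:
Put-call parity: C - P = S_0 * exp(-qT) - K * exp(-rT).
S_0 * exp(-qT) = 51.9200 * 0.99600799 = 51.71273481
K * exp(-rT) = 57.1900 * 0.94459407 = 54.02133483
P = C - S*exp(-qT) + K*exp(-rT)
P = 8.7095 - 51.71273481 + 54.02133483 = 11.0181


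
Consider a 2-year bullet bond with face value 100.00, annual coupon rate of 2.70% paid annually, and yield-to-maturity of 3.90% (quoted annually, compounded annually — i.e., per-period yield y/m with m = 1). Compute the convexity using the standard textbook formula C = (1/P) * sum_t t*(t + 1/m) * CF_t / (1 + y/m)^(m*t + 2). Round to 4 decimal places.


Answer: Convexity = 5.4595

Derivation:
Coupon per period c = face * coupon_rate / m = 2.700000
Periods per year m = 1; per-period yield y/m = 0.039000
Number of cashflows N = 2
Cashflows (t years, CF_t, discount factor 1/(1+y/m)^(m*t), PV):
  t = 1.0000: CF_t = 2.700000, DF = 0.962464, PV = 2.598653
  t = 2.0000: CF_t = 102.700000, DF = 0.926337, PV = 95.134787
Price P = sum_t PV_t = 97.733439
Convexity numerator sum_t t*(t + 1/m) * CF_t / (1+y/m)^(m*t + 2):
  t = 1.0000: term = 4.814455
  t = 2.0000: term = 528.761108
Convexity = (1/P) * sum = 533.575563 / 97.733439 = 5.459498


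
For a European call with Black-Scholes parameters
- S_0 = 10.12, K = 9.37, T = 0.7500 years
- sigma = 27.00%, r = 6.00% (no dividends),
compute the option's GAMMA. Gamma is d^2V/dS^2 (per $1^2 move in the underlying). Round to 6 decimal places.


d1 = 0.6386694336; d2 = 0.4048425746
phi(d1) = 0.3253389048; exp(-qT) = 1.0000000000; exp(-rT) = 0.9559974818
Gamma = exp(-qT) * phi(d1) / (S * sigma * sqrt(T)) = 1.0000000000 * 0.3253389048 / (10.1200 * 0.2700 * 0.8660254038) = 0.137487

Answer: Gamma = 0.137487


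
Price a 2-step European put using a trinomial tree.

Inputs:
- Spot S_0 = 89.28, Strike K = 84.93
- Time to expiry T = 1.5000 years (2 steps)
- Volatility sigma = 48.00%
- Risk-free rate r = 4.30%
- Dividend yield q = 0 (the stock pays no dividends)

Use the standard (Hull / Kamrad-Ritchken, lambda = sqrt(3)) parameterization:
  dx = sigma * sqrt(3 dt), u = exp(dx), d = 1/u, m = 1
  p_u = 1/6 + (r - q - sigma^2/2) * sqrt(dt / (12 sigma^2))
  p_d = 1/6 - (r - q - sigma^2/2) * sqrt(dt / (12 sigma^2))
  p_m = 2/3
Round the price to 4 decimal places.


dt = T/N = 0.750000; dx = sigma*sqrt(3*dt) = 0.720000
u = exp(dx) = 2.054433; d = 1/u = 0.486752
p_u = 0.129062, p_m = 0.666667, p_d = 0.204271
Discount per step: exp(-r*dt) = 0.968264
Stock lattice S(k, j) with j the centered position index:
  k=0: S(0,+0) = 89.2800
  k=1: S(1,-1) = 43.4572; S(1,+0) = 89.2800; S(1,+1) = 183.4198
  k=2: S(2,-2) = 21.1529; S(2,-1) = 43.4572; S(2,+0) = 89.2800; S(2,+1) = 183.4198; S(2,+2) = 376.8237
Terminal payoffs V(N, j) = max(K - S_T, 0):
  V(2,-2) = 63.777090; V(2,-1) = 41.472759; V(2,+0) = 0.000000; V(2,+1) = 0.000000; V(2,+2) = 0.000000
Backward induction: V(k, j) = exp(-r*dt) * [p_u * V(k+1, j+1) + p_m * V(k+1, j) + p_d * V(k+1, j-1)]
  V(1,-1) = exp(-r*dt) * [p_u*0.000000 + p_m*41.472759 + p_d*63.777090] = 39.385422
  V(1,+0) = exp(-r*dt) * [p_u*0.000000 + p_m*0.000000 + p_d*41.472759] = 8.202822
  V(1,+1) = exp(-r*dt) * [p_u*0.000000 + p_m*0.000000 + p_d*0.000000] = 0.000000
  V(0,+0) = exp(-r*dt) * [p_u*0.000000 + p_m*8.202822 + p_d*39.385422] = 13.084972

Answer: Price = V(0,0) = 13.0850


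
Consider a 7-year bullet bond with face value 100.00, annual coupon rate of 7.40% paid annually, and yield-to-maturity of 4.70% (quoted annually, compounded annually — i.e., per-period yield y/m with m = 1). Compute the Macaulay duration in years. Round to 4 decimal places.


Coupon per period c = face * coupon_rate / m = 7.400000
Periods per year m = 1; per-period yield y/m = 0.047000
Number of cashflows N = 7
Cashflows (t years, CF_t, discount factor 1/(1+y/m)^(m*t), PV):
  t = 1.0000: CF_t = 7.400000, DF = 0.955110, PV = 7.067813
  t = 2.0000: CF_t = 7.400000, DF = 0.912235, PV = 6.750538
  t = 3.0000: CF_t = 7.400000, DF = 0.871284, PV = 6.447505
  t = 4.0000: CF_t = 7.400000, DF = 0.832172, PV = 6.158075
  t = 5.0000: CF_t = 7.400000, DF = 0.794816, PV = 5.881638
  t = 6.0000: CF_t = 7.400000, DF = 0.759137, PV = 5.617611
  t = 7.0000: CF_t = 107.400000, DF = 0.725059, PV = 77.871315
Price P = sum_t PV_t = 115.794494
Macaulay numerator sum_t t * PV_t:
  t * PV_t at t = 1.0000: 7.067813
  t * PV_t at t = 2.0000: 13.501075
  t * PV_t at t = 3.0000: 19.342514
  t * PV_t at t = 4.0000: 24.632301
  t * PV_t at t = 5.0000: 29.408191
  t * PV_t at t = 6.0000: 33.705663
  t * PV_t at t = 7.0000: 545.099206
Macaulay duration D = (sum_t t * PV_t) / P = 672.756764 / 115.794494 = 5.809920

Answer: Macaulay duration = 5.8099 years


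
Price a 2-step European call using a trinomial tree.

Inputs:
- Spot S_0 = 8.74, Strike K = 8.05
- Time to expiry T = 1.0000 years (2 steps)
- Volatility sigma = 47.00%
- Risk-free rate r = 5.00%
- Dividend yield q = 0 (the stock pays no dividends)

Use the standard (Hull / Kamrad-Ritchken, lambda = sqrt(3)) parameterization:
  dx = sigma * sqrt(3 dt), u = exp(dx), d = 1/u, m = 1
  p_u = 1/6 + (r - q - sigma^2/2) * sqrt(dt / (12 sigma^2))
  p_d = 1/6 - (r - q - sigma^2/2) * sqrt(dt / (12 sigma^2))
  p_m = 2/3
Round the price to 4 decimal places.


dt = T/N = 0.500000; dx = sigma*sqrt(3*dt) = 0.575630
u = exp(dx) = 1.778251; d = 1/u = 0.562350
p_u = 0.140413, p_m = 0.666667, p_d = 0.192921
Discount per step: exp(-r*dt) = 0.975310
Stock lattice S(k, j) with j the centered position index:
  k=0: S(0,+0) = 8.7400
  k=1: S(1,-1) = 4.9149; S(1,+0) = 8.7400; S(1,+1) = 15.5419
  k=2: S(2,-2) = 2.7639; S(2,-1) = 4.9149; S(2,+0) = 8.7400; S(2,+1) = 15.5419; S(2,+2) = 27.6374
Terminal payoffs V(N, j) = max(S_T - K, 0):
  V(2,-2) = 0.000000; V(2,-1) = 0.000000; V(2,+0) = 0.690000; V(2,+1) = 7.491911; V(2,+2) = 19.587412
Backward induction: V(k, j) = exp(-r*dt) * [p_u * V(k+1, j+1) + p_m * V(k+1, j) + p_d * V(k+1, j-1)]
  V(1,-1) = exp(-r*dt) * [p_u*0.690000 + p_m*0.000000 + p_d*0.000000] = 0.094493
  V(1,+0) = exp(-r*dt) * [p_u*7.491911 + p_m*0.690000 + p_d*0.000000] = 1.474630
  V(1,+1) = exp(-r*dt) * [p_u*19.587412 + p_m*7.491911 + p_d*0.690000] = 7.683536
  V(0,+0) = exp(-r*dt) * [p_u*7.683536 + p_m*1.474630 + p_d*0.094493] = 2.028823

Answer: Price = V(0,0) = 2.0288


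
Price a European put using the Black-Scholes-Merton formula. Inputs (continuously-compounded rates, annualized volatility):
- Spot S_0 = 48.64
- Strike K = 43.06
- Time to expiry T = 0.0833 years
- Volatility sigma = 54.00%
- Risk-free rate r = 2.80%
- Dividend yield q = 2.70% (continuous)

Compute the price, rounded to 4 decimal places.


Answer: Price = 0.8808

Derivation:
d1 = (ln(S/K) + (r - q + 0.5*sigma^2) * T) / (sigma * sqrt(T)) = 0.86029687
d2 = d1 - sigma * sqrt(T) = 0.70444348
exp(-rT) = 0.99767032; exp(-qT) = 0.99775343
P = K * exp(-rT) * N(-d2) - S_0 * exp(-qT) * N(-d1)
N(-d1) = 0.19481271; N(-d2) = 0.24057832
P = 43.0600 * 0.99767032 * 0.24057832 - 48.6400 * 0.99775343 * 0.19481271 = 0.8808


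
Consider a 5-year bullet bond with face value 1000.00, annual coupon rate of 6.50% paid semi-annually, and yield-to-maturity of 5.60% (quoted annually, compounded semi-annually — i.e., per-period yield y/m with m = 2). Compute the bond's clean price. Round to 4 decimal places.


Answer: Price = 1038.7807

Derivation:
Coupon per period c = face * coupon_rate / m = 32.500000
Periods per year m = 2; per-period yield y/m = 0.028000
Number of cashflows N = 10
Cashflows (t years, CF_t, discount factor 1/(1+y/m)^(m*t), PV):
  t = 0.5000: CF_t = 32.500000, DF = 0.972763, PV = 31.614786
  t = 1.0000: CF_t = 32.500000, DF = 0.946267, PV = 30.753683
  t = 1.5000: CF_t = 32.500000, DF = 0.920493, PV = 29.916034
  t = 2.0000: CF_t = 32.500000, DF = 0.895422, PV = 29.101200
  t = 2.5000: CF_t = 32.500000, DF = 0.871033, PV = 28.308561
  t = 3.0000: CF_t = 32.500000, DF = 0.847308, PV = 27.537510
  t = 3.5000: CF_t = 32.500000, DF = 0.824230, PV = 26.787461
  t = 4.0000: CF_t = 32.500000, DF = 0.801780, PV = 26.057842
  t = 4.5000: CF_t = 32.500000, DF = 0.779941, PV = 25.348095
  t = 5.0000: CF_t = 1032.500000, DF = 0.758698, PV = 783.355530
Price P = sum_t PV_t = 1038.780703


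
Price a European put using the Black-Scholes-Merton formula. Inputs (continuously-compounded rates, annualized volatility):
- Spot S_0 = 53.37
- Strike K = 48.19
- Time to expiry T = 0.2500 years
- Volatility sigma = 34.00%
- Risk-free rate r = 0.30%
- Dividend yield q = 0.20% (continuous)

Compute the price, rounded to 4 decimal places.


d1 = (ln(S/K) + (r - q + 0.5*sigma^2) * T) / (sigma * sqrt(T)) = 0.68704270
d2 = d1 - sigma * sqrt(T) = 0.51704270
exp(-rT) = 0.99925028; exp(-qT) = 0.99950012
P = K * exp(-rT) * N(-d2) - S_0 * exp(-qT) * N(-d1)
N(-d1) = 0.24602791; N(-d2) = 0.30256317
P = 48.1900 * 0.99925028 * 0.30256317 - 53.3700 * 0.99950012 * 0.24602791 = 1.4456

Answer: Price = 1.4456


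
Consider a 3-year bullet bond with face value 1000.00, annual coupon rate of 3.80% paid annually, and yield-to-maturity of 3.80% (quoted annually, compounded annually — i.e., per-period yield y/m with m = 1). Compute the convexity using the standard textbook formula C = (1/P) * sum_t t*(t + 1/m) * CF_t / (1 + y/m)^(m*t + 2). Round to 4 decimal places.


Coupon per period c = face * coupon_rate / m = 38.000000
Periods per year m = 1; per-period yield y/m = 0.038000
Number of cashflows N = 3
Cashflows (t years, CF_t, discount factor 1/(1+y/m)^(m*t), PV):
  t = 1.0000: CF_t = 38.000000, DF = 0.963391, PV = 36.608863
  t = 2.0000: CF_t = 38.000000, DF = 0.928122, PV = 35.268654
  t = 3.0000: CF_t = 1038.000000, DF = 0.894145, PV = 928.122482
Price P = sum_t PV_t = 1000.000000
Convexity numerator sum_t t*(t + 1/m) * CF_t / (1+y/m)^(m*t + 2):
  t = 1.0000: term = 67.955018
  t = 2.0000: term = 196.401786
  t = 3.0000: term = 10336.936110
Convexity = (1/P) * sum = 10601.292914 / 1000.000000 = 10.601293

Answer: Convexity = 10.6013


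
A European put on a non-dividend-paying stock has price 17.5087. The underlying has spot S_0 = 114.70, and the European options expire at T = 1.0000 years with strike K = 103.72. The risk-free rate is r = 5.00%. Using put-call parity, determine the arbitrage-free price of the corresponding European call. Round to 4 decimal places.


Put-call parity: C - P = S_0 * exp(-qT) - K * exp(-rT).
S_0 * exp(-qT) = 114.7000 * 1.00000000 = 114.70000000
K * exp(-rT) = 103.7200 * 0.95122942 = 98.66151591
C = P + S*exp(-qT) - K*exp(-rT)
C = 17.5087 + 114.70000000 - 98.66151591 = 33.5472

Answer: Call price = 33.5472


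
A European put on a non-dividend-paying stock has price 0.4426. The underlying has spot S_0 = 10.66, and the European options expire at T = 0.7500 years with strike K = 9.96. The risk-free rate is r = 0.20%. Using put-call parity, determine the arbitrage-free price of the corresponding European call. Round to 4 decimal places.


Answer: Call price = 1.1575

Derivation:
Put-call parity: C - P = S_0 * exp(-qT) - K * exp(-rT).
S_0 * exp(-qT) = 10.6600 * 1.00000000 = 10.66000000
K * exp(-rT) = 9.9600 * 0.99850112 = 9.94507120
C = P + S*exp(-qT) - K*exp(-rT)
C = 0.4426 + 10.66000000 - 9.94507120 = 1.1575


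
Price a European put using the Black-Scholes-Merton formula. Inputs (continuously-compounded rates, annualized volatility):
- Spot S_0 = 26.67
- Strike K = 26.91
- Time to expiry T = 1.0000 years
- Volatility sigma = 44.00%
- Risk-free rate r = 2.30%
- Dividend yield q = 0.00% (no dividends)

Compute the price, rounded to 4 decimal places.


Answer: Price = 4.4280

Derivation:
d1 = (ln(S/K) + (r - q + 0.5*sigma^2) * T) / (sigma * sqrt(T)) = 0.25191221
d2 = d1 - sigma * sqrt(T) = -0.18808779
exp(-rT) = 0.97726248; exp(-qT) = 1.00000000
P = K * exp(-rT) * N(-d2) - S_0 * exp(-qT) * N(-d1)
N(-d1) = 0.40055446; N(-d2) = 0.57459608
P = 26.9100 * 0.97726248 * 0.57459608 - 26.6700 * 1.00000000 * 0.40055446 = 4.4280


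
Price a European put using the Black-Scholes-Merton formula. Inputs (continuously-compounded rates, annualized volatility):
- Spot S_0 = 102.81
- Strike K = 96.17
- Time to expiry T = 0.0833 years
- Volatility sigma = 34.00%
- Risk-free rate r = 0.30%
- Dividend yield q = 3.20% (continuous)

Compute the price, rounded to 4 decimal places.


d1 = (ln(S/K) + (r - q + 0.5*sigma^2) * T) / (sigma * sqrt(T)) = 0.70482285
d2 = d1 - sigma * sqrt(T) = 0.60669294
exp(-rT) = 0.99975013; exp(-qT) = 0.99733795
P = K * exp(-rT) * N(-d2) - S_0 * exp(-qT) * N(-d1)
N(-d1) = 0.24046024; N(-d2) = 0.27202735
P = 96.1700 * 0.99975013 * 0.27202735 - 102.8100 * 0.99733795 * 0.24046024 = 1.4984

Answer: Price = 1.4984


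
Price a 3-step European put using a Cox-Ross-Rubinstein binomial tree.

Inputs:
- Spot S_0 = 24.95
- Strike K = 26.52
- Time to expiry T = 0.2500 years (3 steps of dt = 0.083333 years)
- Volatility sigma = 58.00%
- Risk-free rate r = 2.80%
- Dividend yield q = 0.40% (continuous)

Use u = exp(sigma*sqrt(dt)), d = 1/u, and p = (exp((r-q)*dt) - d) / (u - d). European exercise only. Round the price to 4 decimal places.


dt = T/N = 0.083333
u = exp(sigma*sqrt(dt)) = 1.182264; d = 1/u = 0.845834
p = (exp((r-q)*dt) - d) / (u - d) = 0.464190
Discount per step: exp(-r*dt) = 0.997669
Stock lattice S(k, i) with i counting down-moves:
  k=0: S(0,0) = 24.9500
  k=1: S(1,0) = 29.4975; S(1,1) = 21.1036
  k=2: S(2,0) = 34.8738; S(2,1) = 24.9500; S(2,2) = 17.8501
  k=3: S(3,0) = 41.2301; S(3,1) = 29.4975; S(3,2) = 21.1036; S(3,3) = 15.0983
Terminal payoffs V(N, i) = max(K - S_T, 0):
  V(3,0) = 0.000000; V(3,1) = 0.000000; V(3,2) = 5.416430; V(3,3) = 11.421746
Backward induction: V(k, i) = exp(-r*dt) * [p * V(k+1, i) + (1-p) * V(k+1, i+1)].
  V(2,0) = exp(-r*dt) * [p*0.000000 + (1-p)*0.000000] = 0.000000
  V(2,1) = exp(-r*dt) * [p*0.000000 + (1-p)*5.416430] = 2.895411
  V(2,2) = exp(-r*dt) * [p*5.416430 + (1-p)*11.421746] = 8.614013
  V(1,0) = exp(-r*dt) * [p*0.000000 + (1-p)*2.895411] = 1.547774
  V(1,1) = exp(-r*dt) * [p*2.895411 + (1-p)*8.614013] = 5.945604
  V(0,0) = exp(-r*dt) * [p*1.547774 + (1-p)*5.945604] = 3.895075

Answer: Price = V(0,0) = 3.8951


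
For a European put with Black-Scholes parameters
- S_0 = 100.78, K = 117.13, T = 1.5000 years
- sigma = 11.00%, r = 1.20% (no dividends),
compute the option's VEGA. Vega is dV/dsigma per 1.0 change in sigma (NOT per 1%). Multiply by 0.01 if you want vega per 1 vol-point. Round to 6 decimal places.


d1 = -0.9149920913; d2 = -1.0497140271
phi(d1) = 0.2624896053; exp(-qT) = 1.0000000000; exp(-rT) = 0.9821610324
Vega = S * exp(-qT) * phi(d1) * sqrt(T) = 100.7800 * 1.0000000000 * 0.2624896053 * 1.2247448714 = 32.399036

Answer: Vega = 32.399036


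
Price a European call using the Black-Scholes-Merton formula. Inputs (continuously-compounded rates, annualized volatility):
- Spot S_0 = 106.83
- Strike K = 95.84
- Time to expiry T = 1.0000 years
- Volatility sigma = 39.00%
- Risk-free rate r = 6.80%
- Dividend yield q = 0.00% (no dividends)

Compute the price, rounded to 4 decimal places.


Answer: Price = 25.3307

Derivation:
d1 = (ln(S/K) + (r - q + 0.5*sigma^2) * T) / (sigma * sqrt(T)) = 0.64771449
d2 = d1 - sigma * sqrt(T) = 0.25771449
exp(-rT) = 0.93426047; exp(-qT) = 1.00000000
C = S_0 * exp(-qT) * N(d1) - K * exp(-rT) * N(d2)
N(d1) = 0.74141519; N(d2) = 0.60168637
C = 106.8300 * 1.00000000 * 0.74141519 - 95.8400 * 0.93426047 * 0.60168637 = 25.3307


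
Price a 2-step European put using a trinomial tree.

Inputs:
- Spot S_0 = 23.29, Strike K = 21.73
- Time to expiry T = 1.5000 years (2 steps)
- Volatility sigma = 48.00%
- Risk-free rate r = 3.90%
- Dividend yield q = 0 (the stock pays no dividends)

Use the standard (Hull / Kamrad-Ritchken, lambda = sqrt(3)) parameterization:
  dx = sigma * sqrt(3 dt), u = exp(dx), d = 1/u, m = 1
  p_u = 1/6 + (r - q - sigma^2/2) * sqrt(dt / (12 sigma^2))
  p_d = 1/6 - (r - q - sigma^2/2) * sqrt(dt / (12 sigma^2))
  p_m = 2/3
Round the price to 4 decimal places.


Answer: Price = V(0,0) = 3.3483

Derivation:
dt = T/N = 0.750000; dx = sigma*sqrt(3*dt) = 0.720000
u = exp(dx) = 2.054433; d = 1/u = 0.486752
p_u = 0.126979, p_m = 0.666667, p_d = 0.206354
Discount per step: exp(-r*dt) = 0.971174
Stock lattice S(k, j) with j the centered position index:
  k=0: S(0,+0) = 23.2900
  k=1: S(1,-1) = 11.3365; S(1,+0) = 23.2900; S(1,+1) = 47.8477
  k=2: S(2,-2) = 5.5180; S(2,-1) = 11.3365; S(2,+0) = 23.2900; S(2,+1) = 47.8477; S(2,+2) = 98.3000
Terminal payoffs V(N, j) = max(K - S_T, 0):
  V(2,-2) = 16.211953; V(2,-1) = 10.393540; V(2,+0) = 0.000000; V(2,+1) = 0.000000; V(2,+2) = 0.000000
Backward induction: V(k, j) = exp(-r*dt) * [p_u * V(k+1, j+1) + p_m * V(k+1, j) + p_d * V(k+1, j-1)]
  V(1,-1) = exp(-r*dt) * [p_u*0.000000 + p_m*10.393540 + p_d*16.211953] = 9.978256
  V(1,+0) = exp(-r*dt) * [p_u*0.000000 + p_m*0.000000 + p_d*10.393540] = 2.082925
  V(1,+1) = exp(-r*dt) * [p_u*0.000000 + p_m*0.000000 + p_d*0.000000] = 0.000000
  V(0,+0) = exp(-r*dt) * [p_u*0.000000 + p_m*2.082925 + p_d*9.978256] = 3.348288


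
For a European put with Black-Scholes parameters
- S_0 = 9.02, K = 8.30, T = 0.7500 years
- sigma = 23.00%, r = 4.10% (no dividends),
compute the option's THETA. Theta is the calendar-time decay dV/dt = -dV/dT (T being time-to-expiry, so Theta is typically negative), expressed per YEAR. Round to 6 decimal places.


d1 = 0.6716155995; d2 = 0.4724297566
phi(d1) = 0.3183918921; exp(-qT) = 1.0000000000; exp(-rT) = 0.9697179723
Theta = -S*exp(-qT)*phi(d1)*sigma/(2*sqrt(T)) + r*K*exp(-rT)*N(-d2) - q*S*exp(-qT)*N(-d1)
N(-d1) = 0.2509142224; N(-d2) = 0.3183100344; sqrt(T) = 0.8660254038
Term 1 = -9.0200 * 1.0000000000 * 0.3183918921 * 0.2300 / (2 * 0.8660254038) = -0.3813605331
Term 2 = 0.0410 * 8.3000 * 0.9697179723 * 0.3183100344 = 0.1050407281
Term 3 = 0 (no dividend yield, q = 0)
Theta = -0.3813605331 + (0.1050407281) + (0.0000000000) = -0.276320

Answer: Theta = -0.276320


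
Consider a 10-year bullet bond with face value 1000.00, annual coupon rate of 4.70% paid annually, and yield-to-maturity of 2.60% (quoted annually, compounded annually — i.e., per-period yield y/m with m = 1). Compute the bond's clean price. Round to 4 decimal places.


Coupon per period c = face * coupon_rate / m = 47.000000
Periods per year m = 1; per-period yield y/m = 0.026000
Number of cashflows N = 10
Cashflows (t years, CF_t, discount factor 1/(1+y/m)^(m*t), PV):
  t = 1.0000: CF_t = 47.000000, DF = 0.974659, PV = 45.808967
  t = 2.0000: CF_t = 47.000000, DF = 0.949960, PV = 44.648116
  t = 3.0000: CF_t = 47.000000, DF = 0.925887, PV = 43.516682
  t = 4.0000: CF_t = 47.000000, DF = 0.902424, PV = 42.413920
  t = 5.0000: CF_t = 47.000000, DF = 0.879555, PV = 41.339103
  t = 6.0000: CF_t = 47.000000, DF = 0.857266, PV = 40.291524
  t = 7.0000: CF_t = 47.000000, DF = 0.835542, PV = 39.270491
  t = 8.0000: CF_t = 47.000000, DF = 0.814369, PV = 38.275332
  t = 9.0000: CF_t = 47.000000, DF = 0.793732, PV = 37.305392
  t = 10.0000: CF_t = 1047.000000, DF = 0.773618, PV = 809.977722
Price P = sum_t PV_t = 1182.847250

Answer: Price = 1182.8473
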